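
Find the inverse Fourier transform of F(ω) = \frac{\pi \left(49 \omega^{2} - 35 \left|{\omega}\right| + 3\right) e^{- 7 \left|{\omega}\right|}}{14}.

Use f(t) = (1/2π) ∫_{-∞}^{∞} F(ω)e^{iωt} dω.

f(t) = \frac{4 t^{4}}{\left(t^{2} + 49\right)^{3}}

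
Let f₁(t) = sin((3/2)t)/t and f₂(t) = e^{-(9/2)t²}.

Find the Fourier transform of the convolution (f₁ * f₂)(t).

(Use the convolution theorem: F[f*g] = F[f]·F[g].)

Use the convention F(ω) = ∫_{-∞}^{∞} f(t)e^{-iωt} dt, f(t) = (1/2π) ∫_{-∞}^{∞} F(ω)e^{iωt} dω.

F[f₁*f₂](ω) = \begin{cases} \frac{\sqrt{2} \pi^{\frac{3}{2}} e^{- \frac{\omega^{2}}{18}}}{3} & \text{for}\: \omega > - \frac{3}{2} \wedge \omega < \frac{3}{2} \\0 & \text{otherwise} \end{cases}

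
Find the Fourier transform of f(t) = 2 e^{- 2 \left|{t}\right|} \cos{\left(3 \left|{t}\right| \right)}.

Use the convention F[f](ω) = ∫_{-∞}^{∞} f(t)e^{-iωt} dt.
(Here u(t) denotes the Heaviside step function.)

F(ω) = \frac{8 \left(\omega^{2} + 13\right)}{\omega^{4} - 10 \omega^{2} + 169}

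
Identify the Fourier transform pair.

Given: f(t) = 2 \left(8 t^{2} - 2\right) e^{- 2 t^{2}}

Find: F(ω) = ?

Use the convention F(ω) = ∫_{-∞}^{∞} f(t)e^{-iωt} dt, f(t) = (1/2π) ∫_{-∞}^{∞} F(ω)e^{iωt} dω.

F(ω) = - \frac{\sqrt{2} \sqrt{\pi} \omega^{2} e^{- \frac{\omega^{2}}{8}}}{2}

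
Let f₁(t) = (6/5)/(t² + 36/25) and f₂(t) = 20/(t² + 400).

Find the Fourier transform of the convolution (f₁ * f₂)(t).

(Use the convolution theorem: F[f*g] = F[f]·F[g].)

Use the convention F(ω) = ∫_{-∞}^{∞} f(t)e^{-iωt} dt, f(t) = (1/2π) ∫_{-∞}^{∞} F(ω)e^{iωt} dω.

F[f₁*f₂](ω) = \pi^{2} e^{- \frac{106 \left|{\omega}\right|}{5}}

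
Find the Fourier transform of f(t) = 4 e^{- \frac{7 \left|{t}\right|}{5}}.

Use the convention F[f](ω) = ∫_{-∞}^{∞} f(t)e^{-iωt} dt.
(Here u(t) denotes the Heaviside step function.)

F(ω) = \frac{280}{25 \omega^{2} + 49}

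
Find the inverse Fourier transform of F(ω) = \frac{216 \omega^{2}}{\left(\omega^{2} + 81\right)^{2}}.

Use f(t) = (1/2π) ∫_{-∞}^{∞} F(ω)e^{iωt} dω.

f(t) = 6 \left(1 - 9 \left|{t}\right|\right) e^{- 9 \left|{t}\right|}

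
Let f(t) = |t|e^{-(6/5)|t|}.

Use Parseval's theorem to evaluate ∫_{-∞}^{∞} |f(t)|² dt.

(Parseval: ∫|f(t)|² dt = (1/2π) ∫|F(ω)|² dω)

∫|f(t)|² dt = \frac{125}{432}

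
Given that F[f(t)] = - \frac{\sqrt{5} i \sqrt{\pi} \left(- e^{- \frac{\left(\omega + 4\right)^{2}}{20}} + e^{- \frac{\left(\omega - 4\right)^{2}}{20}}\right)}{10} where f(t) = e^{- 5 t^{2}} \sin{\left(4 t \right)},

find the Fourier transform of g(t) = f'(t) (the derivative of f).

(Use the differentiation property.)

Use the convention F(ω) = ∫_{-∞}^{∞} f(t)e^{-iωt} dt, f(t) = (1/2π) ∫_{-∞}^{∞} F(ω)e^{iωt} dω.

F[g](ω) = \frac{\sqrt{5} \sqrt{\pi} \omega \left(e^{\frac{4 \omega}{5}} - 1\right) e^{- \frac{\omega^{2}}{20} - \frac{2 \omega}{5} - \frac{4}{5}}}{10}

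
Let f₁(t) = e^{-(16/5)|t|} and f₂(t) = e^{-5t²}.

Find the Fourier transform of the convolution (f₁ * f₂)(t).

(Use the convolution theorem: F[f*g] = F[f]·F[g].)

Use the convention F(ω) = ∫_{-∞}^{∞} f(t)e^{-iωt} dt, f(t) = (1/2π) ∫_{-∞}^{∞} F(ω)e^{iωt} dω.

F[f₁*f₂](ω) = \frac{32 \sqrt{5} \sqrt{\pi} e^{- \frac{\omega^{2}}{20}}}{25 \omega^{2} + 256}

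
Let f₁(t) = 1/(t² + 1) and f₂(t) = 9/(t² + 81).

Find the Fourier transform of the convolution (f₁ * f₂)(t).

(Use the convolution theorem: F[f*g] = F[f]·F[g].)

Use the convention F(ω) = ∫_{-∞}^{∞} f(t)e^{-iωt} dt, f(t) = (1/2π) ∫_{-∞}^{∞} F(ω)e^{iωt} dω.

F[f₁*f₂](ω) = \pi^{2} e^{- 10 \left|{\omega}\right|}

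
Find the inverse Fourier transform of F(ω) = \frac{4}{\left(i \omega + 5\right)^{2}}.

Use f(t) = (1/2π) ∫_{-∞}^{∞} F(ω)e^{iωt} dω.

f(t) = 4 t e^{- 5 t} u\left(t\right)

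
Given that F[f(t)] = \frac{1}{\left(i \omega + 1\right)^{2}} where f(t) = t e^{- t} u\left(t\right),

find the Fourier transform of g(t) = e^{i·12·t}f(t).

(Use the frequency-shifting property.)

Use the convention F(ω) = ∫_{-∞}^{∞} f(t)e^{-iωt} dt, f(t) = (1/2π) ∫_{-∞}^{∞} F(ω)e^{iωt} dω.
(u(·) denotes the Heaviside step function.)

F[g](ω) = \frac{1}{\left(i \left(\omega - 12\right) + 1\right)^{2}}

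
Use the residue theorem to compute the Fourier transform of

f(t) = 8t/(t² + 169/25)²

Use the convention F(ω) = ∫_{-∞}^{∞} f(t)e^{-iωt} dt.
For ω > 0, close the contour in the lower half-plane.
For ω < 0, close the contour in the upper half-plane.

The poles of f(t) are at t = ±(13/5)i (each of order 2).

Let g(z) = f(z)e^{-iωz}; for large |z| the factor e^{-iωz} decays in the lower half-plane when ω > 0 and in the upper half-plane when ω < 0.

Case ω > 0 (lower half-plane, clockwise contour ⇒ F(ω) = -2πi·ΣRes):
  Res_{z = - \frac{13 i}{5}} g(z) = \frac{10 \omega e^{- \frac{13 \omega}{5}}}{13} (pole of order 2)
  F(ω) = -2πi·ΣRes = - \frac{20 i \pi \omega e^{- \frac{13 \omega}{5}}}{13}

Case ω < 0 (upper half-plane, counterclockwise contour ⇒ F(ω) = +2πi·ΣRes):
  Res_{z = \frac{13 i}{5}} g(z) = - \frac{10 \omega e^{\frac{13 \omega}{5}}}{13} (pole of order 2)
  F(ω) = 2πi·ΣRes = - \frac{20 i \pi \omega e^{\frac{13 \omega}{5}}}{13}

Both cases combine into a single formula in |ω|:

F(ω) = - \frac{20 i \pi \omega e^{- \frac{13 \left|{\omega}\right|}{5}}}{13}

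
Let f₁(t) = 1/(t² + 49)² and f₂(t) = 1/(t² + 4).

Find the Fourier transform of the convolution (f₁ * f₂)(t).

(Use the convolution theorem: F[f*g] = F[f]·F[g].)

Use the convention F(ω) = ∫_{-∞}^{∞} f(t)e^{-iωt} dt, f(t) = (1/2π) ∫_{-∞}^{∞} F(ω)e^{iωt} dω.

F[f₁*f₂](ω) = \frac{\pi^{2} \left(7 \left|{\omega}\right| + 1\right) e^{- 9 \left|{\omega}\right|}}{1372}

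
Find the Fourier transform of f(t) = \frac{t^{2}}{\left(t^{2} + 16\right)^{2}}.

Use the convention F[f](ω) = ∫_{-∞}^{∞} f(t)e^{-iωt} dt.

F(ω) = \frac{\pi \left(1 - 4 \left|{\omega}\right|\right) e^{- 4 \left|{\omega}\right|}}{8}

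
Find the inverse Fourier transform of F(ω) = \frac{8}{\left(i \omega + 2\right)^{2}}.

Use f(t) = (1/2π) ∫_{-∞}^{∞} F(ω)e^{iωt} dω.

f(t) = 8 t e^{- 2 t} u\left(t\right)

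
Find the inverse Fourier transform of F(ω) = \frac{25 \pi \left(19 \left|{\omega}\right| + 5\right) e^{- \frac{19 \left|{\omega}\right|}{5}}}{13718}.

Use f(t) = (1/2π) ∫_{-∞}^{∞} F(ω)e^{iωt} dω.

f(t) = \frac{1}{\left(t^{2} + \frac{361}{25}\right)^{2}}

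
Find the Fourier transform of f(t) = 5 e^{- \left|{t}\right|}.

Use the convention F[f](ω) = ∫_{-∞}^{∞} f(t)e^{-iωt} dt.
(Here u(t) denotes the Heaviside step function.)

F(ω) = \frac{10}{\omega^{2} + 1}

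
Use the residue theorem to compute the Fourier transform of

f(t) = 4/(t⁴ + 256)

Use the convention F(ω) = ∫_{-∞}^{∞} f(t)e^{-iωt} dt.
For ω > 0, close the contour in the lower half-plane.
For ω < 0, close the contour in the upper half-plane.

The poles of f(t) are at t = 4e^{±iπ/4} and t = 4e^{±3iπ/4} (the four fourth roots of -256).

Let g(z) = f(z)e^{-iωz}; for large |z| the factor e^{-iωz} decays in the lower half-plane when ω > 0 and in the upper half-plane when ω < 0.

Case ω > 0 (lower half-plane, clockwise contour ⇒ F(ω) = -2πi·ΣRes):
  Res_{z = - 2 \sqrt{2} - 2 \sqrt{2} i} g(z) = \frac{\sqrt{2} i \left(1 - i\right) e^{2 \sqrt{2} \omega \left(-1 + i\right)}}{128}
  Res_{z = 2 \sqrt{2} - 2 \sqrt{2} i} g(z) = \frac{\sqrt{2} i \left(1 + i\right) e^{- 2 \sqrt{2} \omega \left(1 + i\right)}}{128}
  F(ω) = -2πi·ΣRes = \frac{\sqrt{2} \pi \left(1 - i\right) \left(e^{4 \sqrt{2} i \omega} + i\right) e^{- 2 \sqrt{2} \omega \left(1 + i\right)}}{64} = \frac{\pi e^{- 2 \sqrt{2} \omega} \sin{\left(2 \sqrt{2} \omega + \frac{\pi}{4} \right)}}{16}

Case ω < 0 (upper half-plane, counterclockwise contour ⇒ F(ω) = +2πi·ΣRes):
  Res_{z = 2 \sqrt{2} + 2 \sqrt{2} i} g(z) = \frac{\sqrt{2} i \left(-1 + i\right) e^{2 \sqrt{2} \omega \left(1 - i\right)}}{128}
  Res_{z = - 2 \sqrt{2} + 2 \sqrt{2} i} g(z) = \frac{\sqrt{2} \left(1 - i\right) e^{2 \sqrt{2} \omega \left(1 + i\right)}}{128}
  F(ω) = 2πi·ΣRes = - \frac{\sqrt{2} i \pi \left(i \left(1 - i\right) e^{2 \sqrt{2} \omega \left(1 - i\right)} - \left(1 - i\right) e^{2 \sqrt{2} \omega \left(1 + i\right)}\right)}{64} = \frac{\pi e^{2 \sqrt{2} \omega} \cos{\left(2 \sqrt{2} \omega + \frac{\pi}{4} \right)}}{16}

Both cases combine into a single formula in |ω|:

F(ω) = \frac{\pi e^{- 2 \sqrt{2} \left|{\omega}\right|} \sin{\left(2 \sqrt{2} \left|{\omega}\right| + \frac{\pi}{4} \right)}}{16}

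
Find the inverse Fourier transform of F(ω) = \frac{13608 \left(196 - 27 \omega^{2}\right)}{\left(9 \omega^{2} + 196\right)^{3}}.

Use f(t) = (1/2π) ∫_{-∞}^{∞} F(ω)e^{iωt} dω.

f(t) = 9 t^{2} e^{- \frac{14 \left|{t}\right|}{3}}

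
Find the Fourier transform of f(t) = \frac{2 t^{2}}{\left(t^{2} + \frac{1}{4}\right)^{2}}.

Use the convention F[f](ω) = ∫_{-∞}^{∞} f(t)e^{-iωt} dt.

F(ω) = \pi \left(2 - \left|{\omega}\right|\right) e^{- \frac{\left|{\omega}\right|}{2}}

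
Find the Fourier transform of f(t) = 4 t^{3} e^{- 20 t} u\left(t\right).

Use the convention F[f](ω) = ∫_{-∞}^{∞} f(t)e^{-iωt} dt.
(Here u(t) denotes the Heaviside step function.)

F(ω) = \frac{24}{\left(i \omega + 20\right)^{4}}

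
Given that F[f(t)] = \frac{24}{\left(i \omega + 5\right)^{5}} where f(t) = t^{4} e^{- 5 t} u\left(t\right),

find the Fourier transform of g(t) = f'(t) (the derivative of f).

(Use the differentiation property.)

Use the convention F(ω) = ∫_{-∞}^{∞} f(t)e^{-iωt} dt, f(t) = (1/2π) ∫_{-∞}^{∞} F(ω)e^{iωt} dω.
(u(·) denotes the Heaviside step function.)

F[g](ω) = \frac{24 i \omega}{\left(i \omega + 5\right)^{5}}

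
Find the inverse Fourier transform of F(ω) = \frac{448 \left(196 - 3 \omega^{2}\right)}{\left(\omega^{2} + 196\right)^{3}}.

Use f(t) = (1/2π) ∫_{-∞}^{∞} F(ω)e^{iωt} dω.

f(t) = 8 t^{2} e^{- 14 \left|{t}\right|}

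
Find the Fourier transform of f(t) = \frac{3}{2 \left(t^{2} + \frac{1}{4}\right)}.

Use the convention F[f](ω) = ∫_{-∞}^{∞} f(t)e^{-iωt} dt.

F(ω) = 3 \pi e^{- \frac{\left|{\omega}\right|}{2}}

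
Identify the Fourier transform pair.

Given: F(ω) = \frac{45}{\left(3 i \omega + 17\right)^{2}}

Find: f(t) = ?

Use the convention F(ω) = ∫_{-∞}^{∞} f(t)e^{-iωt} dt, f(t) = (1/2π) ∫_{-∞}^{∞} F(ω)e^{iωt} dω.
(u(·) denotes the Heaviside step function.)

f(t) = 5 t e^{- \frac{17 t}{3}} u\left(t\right)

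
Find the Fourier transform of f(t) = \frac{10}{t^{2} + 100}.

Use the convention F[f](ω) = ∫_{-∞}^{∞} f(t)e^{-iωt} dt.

F(ω) = \pi e^{- 10 \left|{\omega}\right|}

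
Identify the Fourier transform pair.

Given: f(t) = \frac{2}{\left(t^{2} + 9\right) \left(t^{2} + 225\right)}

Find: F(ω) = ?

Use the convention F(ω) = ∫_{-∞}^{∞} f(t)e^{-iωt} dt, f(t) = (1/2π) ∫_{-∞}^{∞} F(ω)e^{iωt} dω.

F(ω) = \frac{\pi \left(5 e^{12 \left|{\omega}\right|} - 1\right) e^{- 15 \left|{\omega}\right|}}{1620}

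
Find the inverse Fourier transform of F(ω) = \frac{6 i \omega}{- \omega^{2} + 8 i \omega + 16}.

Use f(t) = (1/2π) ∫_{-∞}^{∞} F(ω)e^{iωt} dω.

f(t) = 6 \left(1 - 4 t\right) e^{- 4 t} u\left(t\right)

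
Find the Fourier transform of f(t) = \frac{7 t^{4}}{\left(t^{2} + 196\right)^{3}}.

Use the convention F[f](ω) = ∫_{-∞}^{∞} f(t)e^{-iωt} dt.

F(ω) = \frac{\pi \left(196 \omega^{2} - 70 \left|{\omega}\right| + 3\right) e^{- 14 \left|{\omega}\right|}}{16}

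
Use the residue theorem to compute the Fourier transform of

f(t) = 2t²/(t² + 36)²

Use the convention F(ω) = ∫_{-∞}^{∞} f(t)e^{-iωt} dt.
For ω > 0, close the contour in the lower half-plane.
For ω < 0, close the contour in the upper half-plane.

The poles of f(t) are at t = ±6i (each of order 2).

Let g(z) = f(z)e^{-iωz}; for large |z| the factor e^{-iωz} decays in the lower half-plane when ω > 0 and in the upper half-plane when ω < 0.

Case ω > 0 (lower half-plane, clockwise contour ⇒ F(ω) = -2πi·ΣRes):
  Res_{z = - 6 i} g(z) = \frac{i \left(1 - 6 \omega\right) e^{- 6 \omega}}{12} (pole of order 2)
  F(ω) = -2πi·ΣRes = \frac{\pi \left(1 - 6 \omega\right) e^{- 6 \omega}}{6}

Case ω < 0 (upper half-plane, counterclockwise contour ⇒ F(ω) = +2πi·ΣRes):
  Res_{z = 6 i} g(z) = \frac{i \left(- 6 \omega - 1\right) e^{6 \omega}}{12} (pole of order 2)
  F(ω) = 2πi·ΣRes = \frac{\pi \left(6 \omega + 1\right) e^{6 \omega}}{6}

Both cases combine into a single formula in |ω|:

F(ω) = \frac{\pi \left(1 - 6 \left|{\omega}\right|\right) e^{- 6 \left|{\omega}\right|}}{6}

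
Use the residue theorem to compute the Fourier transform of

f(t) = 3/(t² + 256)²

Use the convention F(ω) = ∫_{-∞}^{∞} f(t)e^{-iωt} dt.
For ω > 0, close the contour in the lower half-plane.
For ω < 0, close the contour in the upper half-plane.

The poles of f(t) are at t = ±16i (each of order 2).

Let g(z) = f(z)e^{-iωz}; for large |z| the factor e^{-iωz} decays in the lower half-plane when ω > 0 and in the upper half-plane when ω < 0.

Case ω > 0 (lower half-plane, clockwise contour ⇒ F(ω) = -2πi·ΣRes):
  Res_{z = - 16 i} g(z) = \frac{3 i \left(16 \omega + 1\right) e^{- 16 \omega}}{16384} (pole of order 2)
  F(ω) = -2πi·ΣRes = \frac{3 \pi \left(16 \omega + 1\right) e^{- 16 \omega}}{8192}

Case ω < 0 (upper half-plane, counterclockwise contour ⇒ F(ω) = +2πi·ΣRes):
  Res_{z = 16 i} g(z) = \frac{3 i \left(16 \omega - 1\right) e^{16 \omega}}{16384} (pole of order 2)
  F(ω) = 2πi·ΣRes = \frac{3 \pi \left(1 - 16 \omega\right) e^{16 \omega}}{8192}

Both cases combine into a single formula in |ω|:

F(ω) = \frac{3 \pi \left(16 \left|{\omega}\right| + 1\right) e^{- 16 \left|{\omega}\right|}}{8192}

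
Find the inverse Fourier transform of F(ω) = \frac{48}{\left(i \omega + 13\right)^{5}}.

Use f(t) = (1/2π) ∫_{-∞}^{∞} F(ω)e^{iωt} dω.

f(t) = 2 t^{4} e^{- 13 t} u\left(t\right)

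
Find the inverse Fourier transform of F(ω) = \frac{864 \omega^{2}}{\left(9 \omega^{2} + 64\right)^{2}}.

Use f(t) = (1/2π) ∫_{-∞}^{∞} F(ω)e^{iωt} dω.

f(t) = \left(1 - \frac{8 \left|{t}\right|}{3}\right) e^{- \frac{8 \left|{t}\right|}{3}}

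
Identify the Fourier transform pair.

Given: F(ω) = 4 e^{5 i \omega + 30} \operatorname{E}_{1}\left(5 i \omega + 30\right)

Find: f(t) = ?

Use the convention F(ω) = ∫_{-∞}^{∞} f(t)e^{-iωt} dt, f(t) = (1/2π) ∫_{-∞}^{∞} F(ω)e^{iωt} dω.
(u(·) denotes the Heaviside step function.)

f(t) = \frac{4 e^{- 6 t} u\left(t\right)}{t + 5}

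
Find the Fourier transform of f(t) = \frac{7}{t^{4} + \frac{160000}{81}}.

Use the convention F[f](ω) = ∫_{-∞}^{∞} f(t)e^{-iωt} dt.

F(ω) = \frac{189 \pi e^{- \frac{10 \sqrt{2} \left|{\omega}\right|}{3}} \sin{\left(\frac{10 \sqrt{2} \left|{\omega}\right|}{3} + \frac{\pi}{4} \right)}}{8000}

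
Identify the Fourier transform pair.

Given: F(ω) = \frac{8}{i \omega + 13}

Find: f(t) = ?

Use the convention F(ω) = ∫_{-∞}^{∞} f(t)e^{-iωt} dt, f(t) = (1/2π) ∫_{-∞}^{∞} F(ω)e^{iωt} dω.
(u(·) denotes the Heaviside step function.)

f(t) = 8 e^{- 13 t} u\left(t\right)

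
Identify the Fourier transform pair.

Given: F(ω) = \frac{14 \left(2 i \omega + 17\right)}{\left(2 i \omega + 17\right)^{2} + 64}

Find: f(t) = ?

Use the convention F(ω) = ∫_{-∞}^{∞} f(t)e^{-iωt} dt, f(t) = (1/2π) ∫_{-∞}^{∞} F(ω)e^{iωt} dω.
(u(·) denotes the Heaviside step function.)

f(t) = 7 e^{- \frac{17 t}{2}} \cos{\left(4 t \right)} u\left(t\right)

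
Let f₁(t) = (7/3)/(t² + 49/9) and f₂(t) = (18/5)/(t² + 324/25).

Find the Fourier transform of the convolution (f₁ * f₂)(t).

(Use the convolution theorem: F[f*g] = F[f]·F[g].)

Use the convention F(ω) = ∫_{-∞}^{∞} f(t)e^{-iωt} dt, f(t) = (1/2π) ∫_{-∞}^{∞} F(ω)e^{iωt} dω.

F[f₁*f₂](ω) = \pi^{2} e^{- \frac{89 \left|{\omega}\right|}{15}}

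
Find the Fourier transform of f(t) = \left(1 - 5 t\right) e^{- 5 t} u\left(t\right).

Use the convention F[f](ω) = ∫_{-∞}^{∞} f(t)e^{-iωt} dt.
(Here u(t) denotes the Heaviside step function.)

F(ω) = \frac{i \omega}{- \omega^{2} + 10 i \omega + 25}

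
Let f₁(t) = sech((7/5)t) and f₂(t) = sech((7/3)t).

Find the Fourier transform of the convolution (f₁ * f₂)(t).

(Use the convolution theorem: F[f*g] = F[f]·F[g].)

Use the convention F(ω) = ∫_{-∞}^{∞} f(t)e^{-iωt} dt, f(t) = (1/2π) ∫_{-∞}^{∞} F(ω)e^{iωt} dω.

F[f₁*f₂](ω) = \frac{30 \pi^{2}}{49 \left(\cosh{\left(\frac{\pi \omega}{7} \right)} + \cosh{\left(\frac{4 \pi \omega}{7} \right)}\right)}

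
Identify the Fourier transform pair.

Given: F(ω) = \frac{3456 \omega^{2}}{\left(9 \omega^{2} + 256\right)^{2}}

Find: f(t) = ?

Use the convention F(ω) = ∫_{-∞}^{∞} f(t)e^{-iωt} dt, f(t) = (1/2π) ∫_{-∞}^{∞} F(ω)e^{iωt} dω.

f(t) = 2 \left(1 - \frac{16 \left|{t}\right|}{3}\right) e^{- \frac{16 \left|{t}\right|}{3}}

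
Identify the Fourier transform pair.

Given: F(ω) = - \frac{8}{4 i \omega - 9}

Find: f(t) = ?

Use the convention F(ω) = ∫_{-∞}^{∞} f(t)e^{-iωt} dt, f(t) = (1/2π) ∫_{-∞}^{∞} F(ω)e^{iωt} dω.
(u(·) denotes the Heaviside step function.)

f(t) = 2 e^{\frac{9 t}{4}} u\left(- t\right)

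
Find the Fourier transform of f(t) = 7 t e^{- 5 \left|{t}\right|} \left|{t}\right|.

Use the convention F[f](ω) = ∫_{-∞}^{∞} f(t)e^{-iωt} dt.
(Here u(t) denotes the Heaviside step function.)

F(ω) = \frac{28 i \omega \left(\omega^{2} - 75\right)}{\left(\omega^{2} + 25\right)^{3}}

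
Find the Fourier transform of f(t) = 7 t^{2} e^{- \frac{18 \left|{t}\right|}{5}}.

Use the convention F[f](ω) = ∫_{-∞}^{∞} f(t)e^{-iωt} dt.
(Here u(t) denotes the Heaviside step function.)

F(ω) = \frac{189000 \left(108 - 25 \omega^{2}\right)}{\left(25 \omega^{2} + 324\right)^{3}}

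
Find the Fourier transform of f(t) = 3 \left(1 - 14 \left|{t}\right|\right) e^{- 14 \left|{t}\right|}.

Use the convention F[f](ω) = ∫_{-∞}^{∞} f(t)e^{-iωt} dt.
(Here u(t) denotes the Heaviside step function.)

F(ω) = \frac{168 \omega^{2}}{\left(\omega^{2} + 196\right)^{2}}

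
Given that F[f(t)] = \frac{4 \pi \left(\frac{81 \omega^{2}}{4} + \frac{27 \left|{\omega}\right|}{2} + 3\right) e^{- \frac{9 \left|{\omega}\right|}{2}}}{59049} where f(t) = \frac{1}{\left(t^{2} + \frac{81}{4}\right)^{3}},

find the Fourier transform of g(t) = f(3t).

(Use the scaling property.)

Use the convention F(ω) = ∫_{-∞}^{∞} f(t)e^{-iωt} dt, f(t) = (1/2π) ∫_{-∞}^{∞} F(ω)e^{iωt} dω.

F[g](ω) = \frac{\pi \left(3 \omega^{2} + 6 \left|{\omega}\right| + 4\right) e^{- \frac{3 \left|{\omega}\right|}{2}}}{59049}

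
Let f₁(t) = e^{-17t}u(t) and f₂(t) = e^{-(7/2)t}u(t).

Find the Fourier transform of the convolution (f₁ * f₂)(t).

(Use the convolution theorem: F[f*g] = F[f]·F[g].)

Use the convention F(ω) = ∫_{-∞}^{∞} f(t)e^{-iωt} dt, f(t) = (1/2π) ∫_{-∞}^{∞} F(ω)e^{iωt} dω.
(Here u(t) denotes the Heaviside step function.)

F[f₁*f₂](ω) = \frac{2}{\left(i \omega + 17\right) \left(2 i \omega + 7\right)}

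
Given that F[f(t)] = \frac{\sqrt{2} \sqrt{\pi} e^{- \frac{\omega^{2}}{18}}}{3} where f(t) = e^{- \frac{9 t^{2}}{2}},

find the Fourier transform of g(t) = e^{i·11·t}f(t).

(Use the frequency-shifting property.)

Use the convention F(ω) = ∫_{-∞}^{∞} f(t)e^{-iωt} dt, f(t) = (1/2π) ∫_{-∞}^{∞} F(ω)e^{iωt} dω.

F[g](ω) = \frac{\sqrt{2} \sqrt{\pi} e^{- \frac{\left(\omega - 11\right)^{2}}{18}}}{3}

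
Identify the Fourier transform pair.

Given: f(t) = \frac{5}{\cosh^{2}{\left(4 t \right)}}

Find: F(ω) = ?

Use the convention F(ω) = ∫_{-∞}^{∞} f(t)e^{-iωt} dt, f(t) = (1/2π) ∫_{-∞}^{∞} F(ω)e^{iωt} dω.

F(ω) = \frac{5 \pi \omega}{16 \sinh{\left(\frac{\pi \omega}{8} \right)}}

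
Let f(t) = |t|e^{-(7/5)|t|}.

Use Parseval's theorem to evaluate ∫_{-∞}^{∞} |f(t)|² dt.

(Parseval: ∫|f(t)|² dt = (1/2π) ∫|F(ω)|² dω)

∫|f(t)|² dt = \frac{125}{686}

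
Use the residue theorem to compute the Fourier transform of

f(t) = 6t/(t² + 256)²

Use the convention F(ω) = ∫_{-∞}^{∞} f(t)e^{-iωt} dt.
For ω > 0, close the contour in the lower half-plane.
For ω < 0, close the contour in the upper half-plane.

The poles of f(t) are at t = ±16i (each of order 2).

Let g(z) = f(z)e^{-iωz}; for large |z| the factor e^{-iωz} decays in the lower half-plane when ω > 0 and in the upper half-plane when ω < 0.

Case ω > 0 (lower half-plane, clockwise contour ⇒ F(ω) = -2πi·ΣRes):
  Res_{z = - 16 i} g(z) = \frac{3 \omega e^{- 16 \omega}}{32} (pole of order 2)
  F(ω) = -2πi·ΣRes = - \frac{3 i \pi \omega e^{- 16 \omega}}{16}

Case ω < 0 (upper half-plane, counterclockwise contour ⇒ F(ω) = +2πi·ΣRes):
  Res_{z = 16 i} g(z) = - \frac{3 \omega e^{16 \omega}}{32} (pole of order 2)
  F(ω) = 2πi·ΣRes = - \frac{3 i \pi \omega e^{16 \omega}}{16}

Both cases combine into a single formula in |ω|:

F(ω) = - \frac{3 i \pi \omega e^{- 16 \left|{\omega}\right|}}{16}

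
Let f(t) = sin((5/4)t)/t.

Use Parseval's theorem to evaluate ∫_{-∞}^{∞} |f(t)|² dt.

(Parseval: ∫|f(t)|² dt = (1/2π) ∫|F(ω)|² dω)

∫|f(t)|² dt = \frac{5 \pi}{4}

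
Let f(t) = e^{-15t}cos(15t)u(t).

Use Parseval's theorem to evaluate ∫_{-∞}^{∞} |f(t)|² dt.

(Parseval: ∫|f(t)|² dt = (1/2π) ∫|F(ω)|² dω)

∫|f(t)|² dt = \frac{1}{40}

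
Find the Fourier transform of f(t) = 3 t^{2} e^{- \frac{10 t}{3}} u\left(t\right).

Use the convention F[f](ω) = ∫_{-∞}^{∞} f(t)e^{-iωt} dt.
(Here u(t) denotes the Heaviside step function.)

F(ω) = \frac{162}{\left(3 i \omega + 10\right)^{3}}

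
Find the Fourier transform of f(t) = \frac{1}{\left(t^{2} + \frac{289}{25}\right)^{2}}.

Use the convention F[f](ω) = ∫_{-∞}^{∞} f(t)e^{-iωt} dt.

F(ω) = \frac{25 \pi \left(17 \left|{\omega}\right| + 5\right) e^{- \frac{17 \left|{\omega}\right|}{5}}}{9826}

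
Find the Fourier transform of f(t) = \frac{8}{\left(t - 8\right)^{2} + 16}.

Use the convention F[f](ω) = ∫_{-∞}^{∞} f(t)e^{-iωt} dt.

F(ω) = 2 \pi e^{- 8 i \omega - 4 \left|{\omega}\right|}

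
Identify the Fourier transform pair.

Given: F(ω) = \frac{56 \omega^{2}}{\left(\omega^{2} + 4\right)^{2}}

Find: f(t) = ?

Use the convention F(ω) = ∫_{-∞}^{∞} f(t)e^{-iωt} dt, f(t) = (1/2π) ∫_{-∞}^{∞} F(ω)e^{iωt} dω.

f(t) = 7 \left(1 - 2 \left|{t}\right|\right) e^{- 2 \left|{t}\right|}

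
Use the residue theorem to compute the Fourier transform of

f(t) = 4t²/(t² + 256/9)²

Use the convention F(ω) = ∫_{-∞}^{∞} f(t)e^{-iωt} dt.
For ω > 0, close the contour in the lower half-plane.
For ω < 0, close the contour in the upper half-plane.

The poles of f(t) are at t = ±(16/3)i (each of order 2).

Let g(z) = f(z)e^{-iωz}; for large |z| the factor e^{-iωz} decays in the lower half-plane when ω > 0 and in the upper half-plane when ω < 0.

Case ω > 0 (lower half-plane, clockwise contour ⇒ F(ω) = -2πi·ΣRes):
  Res_{z = - \frac{16 i}{3}} g(z) = i \left(\frac{3}{16} - \omega\right) e^{- \frac{16 \omega}{3}} (pole of order 2)
  F(ω) = -2πi·ΣRes = \frac{\pi \left(3 - 16 \omega\right) e^{- \frac{16 \omega}{3}}}{8}

Case ω < 0 (upper half-plane, counterclockwise contour ⇒ F(ω) = +2πi·ΣRes):
  Res_{z = \frac{16 i}{3}} g(z) = i \left(- \omega - \frac{3}{16}\right) e^{\frac{16 \omega}{3}} (pole of order 2)
  F(ω) = 2πi·ΣRes = \frac{\pi \left(16 \omega + 3\right) e^{\frac{16 \omega}{3}}}{8}

Both cases combine into a single formula in |ω|:

F(ω) = \frac{\pi \left(3 - 16 \left|{\omega}\right|\right) e^{- \frac{16 \left|{\omega}\right|}{3}}}{8}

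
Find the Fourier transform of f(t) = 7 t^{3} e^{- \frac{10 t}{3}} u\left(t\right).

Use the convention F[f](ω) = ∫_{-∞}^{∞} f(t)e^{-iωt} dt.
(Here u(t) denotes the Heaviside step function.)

F(ω) = \frac{3402}{\left(3 i \omega + 10\right)^{4}}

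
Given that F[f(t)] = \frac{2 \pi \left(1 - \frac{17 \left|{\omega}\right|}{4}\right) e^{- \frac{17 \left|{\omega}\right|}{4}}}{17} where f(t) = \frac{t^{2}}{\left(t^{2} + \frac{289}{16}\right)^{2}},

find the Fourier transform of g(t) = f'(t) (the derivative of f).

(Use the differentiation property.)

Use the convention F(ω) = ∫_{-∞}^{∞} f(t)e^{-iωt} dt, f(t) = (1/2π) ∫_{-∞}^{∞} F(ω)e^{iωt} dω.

F[g](ω) = \frac{i \pi \omega \left(4 - 17 \left|{\omega}\right|\right) e^{- \frac{17 \left|{\omega}\right|}{4}}}{34}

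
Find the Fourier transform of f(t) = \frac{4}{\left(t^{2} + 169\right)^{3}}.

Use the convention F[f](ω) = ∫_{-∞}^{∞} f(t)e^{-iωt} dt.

F(ω) = \frac{\pi \left(169 \omega^{2} + 39 \left|{\omega}\right| + 3\right) e^{- 13 \left|{\omega}\right|}}{742586}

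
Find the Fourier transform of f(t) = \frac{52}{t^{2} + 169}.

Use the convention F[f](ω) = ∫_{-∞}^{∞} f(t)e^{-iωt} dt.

F(ω) = 4 \pi e^{- 13 \left|{\omega}\right|}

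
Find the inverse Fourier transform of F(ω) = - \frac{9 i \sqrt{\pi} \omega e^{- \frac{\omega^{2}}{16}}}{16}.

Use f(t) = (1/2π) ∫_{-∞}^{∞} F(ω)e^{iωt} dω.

f(t) = 9 t e^{- 4 t^{2}}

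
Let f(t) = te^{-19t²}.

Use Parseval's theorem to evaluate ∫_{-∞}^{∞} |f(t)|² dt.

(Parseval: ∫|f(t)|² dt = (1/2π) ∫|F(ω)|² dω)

∫|f(t)|² dt = \frac{\sqrt{38} \sqrt{\pi}}{2888}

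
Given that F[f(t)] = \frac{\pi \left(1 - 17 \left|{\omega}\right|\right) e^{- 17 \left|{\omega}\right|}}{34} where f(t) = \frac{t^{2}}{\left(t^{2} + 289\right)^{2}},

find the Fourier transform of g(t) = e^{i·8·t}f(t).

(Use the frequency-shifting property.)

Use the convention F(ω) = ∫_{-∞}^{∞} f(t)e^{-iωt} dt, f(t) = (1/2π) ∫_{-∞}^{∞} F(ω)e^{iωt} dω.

F[g](ω) = \frac{\pi \left(1 - 17 \left|{\omega - 8}\right|\right) e^{- 17 \left|{\omega - 8}\right|}}{34}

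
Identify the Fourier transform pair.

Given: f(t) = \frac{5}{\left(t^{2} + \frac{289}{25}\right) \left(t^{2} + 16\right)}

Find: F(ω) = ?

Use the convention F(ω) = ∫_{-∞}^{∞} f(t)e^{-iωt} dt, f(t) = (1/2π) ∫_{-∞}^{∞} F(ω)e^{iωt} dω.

F(ω) = - \frac{125 \pi e^{- 4 \left|{\omega}\right|}}{444} + \frac{625 \pi e^{- \frac{17 \left|{\omega}\right|}{5}}}{1887}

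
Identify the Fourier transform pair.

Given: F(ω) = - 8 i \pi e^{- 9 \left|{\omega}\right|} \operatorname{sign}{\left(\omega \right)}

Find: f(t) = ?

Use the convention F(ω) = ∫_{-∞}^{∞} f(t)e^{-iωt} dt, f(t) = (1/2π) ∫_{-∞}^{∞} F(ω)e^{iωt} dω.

f(t) = \frac{8 t}{t^{2} + 81}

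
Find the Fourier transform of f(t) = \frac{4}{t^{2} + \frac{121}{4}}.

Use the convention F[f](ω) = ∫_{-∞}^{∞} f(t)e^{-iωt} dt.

F(ω) = \frac{8 \pi e^{- \frac{11 \left|{\omega}\right|}{2}}}{11}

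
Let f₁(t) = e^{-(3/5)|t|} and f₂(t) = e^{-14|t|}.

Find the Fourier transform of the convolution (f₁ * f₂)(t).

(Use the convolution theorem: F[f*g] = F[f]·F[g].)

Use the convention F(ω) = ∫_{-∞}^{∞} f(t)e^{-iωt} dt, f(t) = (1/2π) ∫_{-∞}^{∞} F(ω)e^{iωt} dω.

F[f₁*f₂](ω) = \frac{840}{\left(\omega^{2} + 196\right) \left(25 \omega^{2} + 9\right)}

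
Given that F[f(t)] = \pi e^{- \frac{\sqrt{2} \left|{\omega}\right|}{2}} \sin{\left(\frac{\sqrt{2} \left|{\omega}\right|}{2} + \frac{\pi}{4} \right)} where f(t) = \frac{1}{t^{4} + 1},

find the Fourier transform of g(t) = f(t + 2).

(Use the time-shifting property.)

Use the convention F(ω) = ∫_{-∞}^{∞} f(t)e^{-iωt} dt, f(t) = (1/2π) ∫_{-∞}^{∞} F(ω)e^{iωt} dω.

F[g](ω) = \pi e^{2 i \omega - \frac{\sqrt{2} \left|{\omega}\right|}{2}} \sin{\left(\frac{\sqrt{2} \left|{\omega}\right|}{2} + \frac{\pi}{4} \right)}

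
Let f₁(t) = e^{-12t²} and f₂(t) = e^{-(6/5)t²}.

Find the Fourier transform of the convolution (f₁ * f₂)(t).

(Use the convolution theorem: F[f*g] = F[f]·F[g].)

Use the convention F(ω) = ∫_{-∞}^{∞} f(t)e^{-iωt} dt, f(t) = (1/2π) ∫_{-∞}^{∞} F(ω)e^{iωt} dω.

F[f₁*f₂](ω) = \frac{\sqrt{10} \pi e^{- \frac{11 \omega^{2}}{48}}}{12}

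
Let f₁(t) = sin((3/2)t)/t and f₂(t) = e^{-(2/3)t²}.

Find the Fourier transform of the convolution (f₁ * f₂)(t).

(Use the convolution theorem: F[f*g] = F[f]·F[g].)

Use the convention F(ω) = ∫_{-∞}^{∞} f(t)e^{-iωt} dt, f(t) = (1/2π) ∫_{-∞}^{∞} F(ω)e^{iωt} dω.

F[f₁*f₂](ω) = \begin{cases} \frac{\sqrt{6} \pi^{\frac{3}{2}} e^{- \frac{3 \omega^{2}}{8}}}{2} & \text{for}\: \omega > - \frac{3}{2} \wedge \omega < \frac{3}{2} \\0 & \text{otherwise} \end{cases}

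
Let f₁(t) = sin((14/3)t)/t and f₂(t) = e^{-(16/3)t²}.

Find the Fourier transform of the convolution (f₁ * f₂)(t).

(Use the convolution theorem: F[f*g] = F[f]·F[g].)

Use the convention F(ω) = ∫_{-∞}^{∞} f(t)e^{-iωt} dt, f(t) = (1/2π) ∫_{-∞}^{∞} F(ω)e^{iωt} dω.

F[f₁*f₂](ω) = \begin{cases} \frac{\sqrt{3} \pi^{\frac{3}{2}} e^{- \frac{3 \omega^{2}}{64}}}{4} & \text{for}\: \omega > - \frac{14}{3} \wedge \omega < \frac{14}{3} \\0 & \text{otherwise} \end{cases}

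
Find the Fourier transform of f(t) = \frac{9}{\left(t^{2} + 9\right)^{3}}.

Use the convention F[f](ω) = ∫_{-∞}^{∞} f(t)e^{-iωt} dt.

F(ω) = \frac{\pi \left(3 \omega^{2} + 3 \left|{\omega}\right| + 1\right) e^{- 3 \left|{\omega}\right|}}{72}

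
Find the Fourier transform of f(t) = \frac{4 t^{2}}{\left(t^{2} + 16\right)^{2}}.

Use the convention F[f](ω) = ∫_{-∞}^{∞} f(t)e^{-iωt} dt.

F(ω) = \frac{\pi \left(1 - 4 \left|{\omega}\right|\right) e^{- 4 \left|{\omega}\right|}}{2}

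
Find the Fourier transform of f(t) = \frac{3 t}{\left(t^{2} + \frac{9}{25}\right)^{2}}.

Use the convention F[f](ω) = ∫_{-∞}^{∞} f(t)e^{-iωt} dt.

F(ω) = - \frac{5 i \pi \omega e^{- \frac{3 \left|{\omega}\right|}{5}}}{2}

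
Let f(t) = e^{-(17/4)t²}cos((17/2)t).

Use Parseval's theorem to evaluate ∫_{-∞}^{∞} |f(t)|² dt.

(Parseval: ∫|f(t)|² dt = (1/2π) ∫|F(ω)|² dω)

∫|f(t)|² dt = \frac{\sqrt{34} \sqrt{\pi} \left(1 + e^{\frac{17}{2}}\right)}{34 e^{\frac{17}{2}}}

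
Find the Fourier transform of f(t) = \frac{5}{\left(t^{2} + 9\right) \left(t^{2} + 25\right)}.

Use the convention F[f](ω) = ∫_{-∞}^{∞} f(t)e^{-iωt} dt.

F(ω) = \frac{\pi \left(5 e^{2 \left|{\omega}\right|} - 3\right) e^{- 5 \left|{\omega}\right|}}{48}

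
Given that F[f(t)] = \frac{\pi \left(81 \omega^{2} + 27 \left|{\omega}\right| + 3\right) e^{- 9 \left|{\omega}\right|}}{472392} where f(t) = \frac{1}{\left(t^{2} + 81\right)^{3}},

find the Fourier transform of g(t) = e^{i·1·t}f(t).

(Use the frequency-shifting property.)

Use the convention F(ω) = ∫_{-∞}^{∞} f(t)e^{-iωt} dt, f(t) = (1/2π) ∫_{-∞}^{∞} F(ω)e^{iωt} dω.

F[g](ω) = \frac{\pi \left(27 \left(\omega - 1\right)^{2} + 9 \left|{\omega - 1}\right| + 1\right) e^{- 9 \left|{\omega - 1}\right|}}{157464}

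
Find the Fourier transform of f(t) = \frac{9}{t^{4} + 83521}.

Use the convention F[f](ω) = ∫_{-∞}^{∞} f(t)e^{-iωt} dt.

F(ω) = \frac{9 \pi e^{- \frac{17 \sqrt{2} \left|{\omega}\right|}{2}} \sin{\left(\frac{17 \sqrt{2} \left|{\omega}\right|}{2} + \frac{\pi}{4} \right)}}{4913}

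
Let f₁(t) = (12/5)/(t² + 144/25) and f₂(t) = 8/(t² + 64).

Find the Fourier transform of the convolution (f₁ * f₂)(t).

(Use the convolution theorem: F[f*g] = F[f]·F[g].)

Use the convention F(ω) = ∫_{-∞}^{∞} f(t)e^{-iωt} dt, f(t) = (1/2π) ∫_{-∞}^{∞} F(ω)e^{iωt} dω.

F[f₁*f₂](ω) = \pi^{2} e^{- \frac{52 \left|{\omega}\right|}{5}}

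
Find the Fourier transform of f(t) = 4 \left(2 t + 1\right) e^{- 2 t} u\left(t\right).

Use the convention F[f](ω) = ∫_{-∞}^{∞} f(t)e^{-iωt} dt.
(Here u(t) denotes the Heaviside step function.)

F(ω) = \frac{4 \left(- i \omega - 4\right)}{\omega^{2} - 4 i \omega - 4}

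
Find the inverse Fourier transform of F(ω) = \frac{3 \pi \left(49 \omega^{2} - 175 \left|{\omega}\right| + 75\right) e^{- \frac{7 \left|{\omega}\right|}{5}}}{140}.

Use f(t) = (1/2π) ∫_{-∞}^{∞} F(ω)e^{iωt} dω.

f(t) = \frac{6 t^{4}}{\left(t^{2} + \frac{49}{25}\right)^{3}}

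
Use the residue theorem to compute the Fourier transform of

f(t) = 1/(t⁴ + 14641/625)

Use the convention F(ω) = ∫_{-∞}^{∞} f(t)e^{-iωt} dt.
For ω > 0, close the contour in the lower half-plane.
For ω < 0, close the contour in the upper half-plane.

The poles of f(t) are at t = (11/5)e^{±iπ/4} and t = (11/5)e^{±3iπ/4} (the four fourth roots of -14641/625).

Let g(z) = f(z)e^{-iωz}; for large |z| the factor e^{-iωz} decays in the lower half-plane when ω > 0 and in the upper half-plane when ω < 0.

Case ω > 0 (lower half-plane, clockwise contour ⇒ F(ω) = -2πi·ΣRes):
  Res_{z = - \frac{11 \sqrt{2}}{10} - \frac{11 \sqrt{2} i}{10}} g(z) = \frac{125 \sqrt{2} i \left(1 - i\right) e^{\frac{11 \sqrt{2} \omega \left(-1 + i\right)}{10}}}{10648}
  Res_{z = \frac{11 \sqrt{2}}{10} - \frac{11 \sqrt{2} i}{10}} g(z) = \frac{125 \sqrt{2} i \left(1 + i\right) e^{- \frac{11 \sqrt{2} \omega \left(1 + i\right)}{10}}}{10648}
  F(ω) = -2πi·ΣRes = \frac{125 \sqrt{2} \pi \left(1 - i\right) \left(e^{\frac{11 \sqrt{2} i \omega}{5}} + i\right) e^{- \frac{11 \sqrt{2} \omega \left(1 + i\right)}{10}}}{5324} = \frac{125 \pi e^{- \frac{11 \sqrt{2} \omega}{10}} \sin{\left(\frac{11 \sqrt{2} \omega}{10} + \frac{\pi}{4} \right)}}{1331}

Case ω < 0 (upper half-plane, counterclockwise contour ⇒ F(ω) = +2πi·ΣRes):
  Res_{z = \frac{11 \sqrt{2}}{10} + \frac{11 \sqrt{2} i}{10}} g(z) = \frac{125 \sqrt{2} i \left(-1 + i\right) e^{\frac{11 \sqrt{2} \omega \left(1 - i\right)}{10}}}{10648}
  Res_{z = - \frac{11 \sqrt{2}}{10} + \frac{11 \sqrt{2} i}{10}} g(z) = \frac{125 \sqrt{2} \left(1 - i\right) e^{\frac{11 \sqrt{2} \omega \left(1 + i\right)}{10}}}{10648}
  F(ω) = 2πi·ΣRes = - \frac{125 \sqrt{2} i \pi \left(i \left(1 - i\right) e^{\frac{11 \sqrt{2} \omega \left(1 - i\right)}{10}} - \left(1 - i\right) e^{\frac{11 \sqrt{2} \omega \left(1 + i\right)}{10}}\right)}{5324} = \frac{125 \pi e^{\frac{11 \sqrt{2} \omega}{10}} \cos{\left(\frac{11 \sqrt{2} \omega}{10} + \frac{\pi}{4} \right)}}{1331}

Both cases combine into a single formula in |ω|:

F(ω) = \frac{125 \pi e^{- \frac{11 \sqrt{2} \left|{\omega}\right|}{10}} \sin{\left(\frac{11 \sqrt{2} \left|{\omega}\right|}{10} + \frac{\pi}{4} \right)}}{1331}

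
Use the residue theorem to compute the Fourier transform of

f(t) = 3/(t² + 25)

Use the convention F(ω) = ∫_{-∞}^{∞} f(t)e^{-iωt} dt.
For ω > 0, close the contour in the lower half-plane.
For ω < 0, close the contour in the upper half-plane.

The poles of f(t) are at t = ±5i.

Let g(z) = f(z)e^{-iωz}; for large |z| the factor e^{-iωz} decays in the lower half-plane when ω > 0 and in the upper half-plane when ω < 0.

Case ω > 0 (lower half-plane, clockwise contour ⇒ F(ω) = -2πi·ΣRes):
  Res_{z = - 5 i} g(z) = \frac{3 i e^{- 5 \omega}}{10}
  F(ω) = -2πi·ΣRes = \frac{3 \pi e^{- 5 \omega}}{5}

Case ω < 0 (upper half-plane, counterclockwise contour ⇒ F(ω) = +2πi·ΣRes):
  Res_{z = 5 i} g(z) = - \frac{3 i e^{5 \omega}}{10}
  F(ω) = 2πi·ΣRes = \frac{3 \pi e^{5 \omega}}{5}

Both cases combine into a single formula in |ω|:

F(ω) = \frac{3 \pi e^{- 5 \left|{\omega}\right|}}{5}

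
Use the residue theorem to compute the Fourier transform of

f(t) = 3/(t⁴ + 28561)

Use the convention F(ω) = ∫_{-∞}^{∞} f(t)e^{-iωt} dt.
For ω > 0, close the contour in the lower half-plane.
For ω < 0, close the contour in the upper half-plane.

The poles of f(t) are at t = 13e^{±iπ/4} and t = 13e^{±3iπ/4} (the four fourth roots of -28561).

Let g(z) = f(z)e^{-iωz}; for large |z| the factor e^{-iωz} decays in the lower half-plane when ω > 0 and in the upper half-plane when ω < 0.

Case ω > 0 (lower half-plane, clockwise contour ⇒ F(ω) = -2πi·ΣRes):
  Res_{z = - \frac{13 \sqrt{2}}{2} - \frac{13 \sqrt{2} i}{2}} g(z) = \frac{3 \sqrt{2} i \left(1 - i\right) e^{\frac{13 \sqrt{2} \omega \left(-1 + i\right)}{2}}}{17576}
  Res_{z = \frac{13 \sqrt{2}}{2} - \frac{13 \sqrt{2} i}{2}} g(z) = \frac{3 \sqrt{2} i \left(1 + i\right) e^{- \frac{13 \sqrt{2} \omega \left(1 + i\right)}{2}}}{17576}
  F(ω) = -2πi·ΣRes = \frac{3 \sqrt{2} \pi \left(1 - i\right) \left(e^{13 \sqrt{2} i \omega} + i\right) e^{- \frac{13 \sqrt{2} \omega \left(1 + i\right)}{2}}}{8788} = \frac{3 \pi e^{- \frac{13 \sqrt{2} \omega}{2}} \sin{\left(\frac{13 \sqrt{2} \omega}{2} + \frac{\pi}{4} \right)}}{2197}

Case ω < 0 (upper half-plane, counterclockwise contour ⇒ F(ω) = +2πi·ΣRes):
  Res_{z = \frac{13 \sqrt{2}}{2} + \frac{13 \sqrt{2} i}{2}} g(z) = \frac{3 \sqrt{2} i \left(-1 + i\right) e^{\frac{13 \sqrt{2} \omega \left(1 - i\right)}{2}}}{17576}
  Res_{z = - \frac{13 \sqrt{2}}{2} + \frac{13 \sqrt{2} i}{2}} g(z) = \frac{3 \sqrt{2} \left(1 - i\right) e^{\frac{13 \sqrt{2} \omega \left(1 + i\right)}{2}}}{17576}
  F(ω) = 2πi·ΣRes = - \frac{3 \sqrt{2} i \pi \left(i \left(1 - i\right) e^{\frac{13 \sqrt{2} \omega \left(1 - i\right)}{2}} - \left(1 - i\right) e^{\frac{13 \sqrt{2} \omega \left(1 + i\right)}{2}}\right)}{8788} = \frac{3 \pi e^{\frac{13 \sqrt{2} \omega}{2}} \cos{\left(\frac{13 \sqrt{2} \omega}{2} + \frac{\pi}{4} \right)}}{2197}

Both cases combine into a single formula in |ω|:

F(ω) = \frac{3 \pi e^{- \frac{13 \sqrt{2} \left|{\omega}\right|}{2}} \sin{\left(\frac{13 \sqrt{2} \left|{\omega}\right|}{2} + \frac{\pi}{4} \right)}}{2197}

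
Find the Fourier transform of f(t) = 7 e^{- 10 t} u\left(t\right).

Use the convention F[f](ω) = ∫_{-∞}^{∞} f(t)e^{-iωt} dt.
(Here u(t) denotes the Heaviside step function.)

F(ω) = \frac{7}{i \omega + 10}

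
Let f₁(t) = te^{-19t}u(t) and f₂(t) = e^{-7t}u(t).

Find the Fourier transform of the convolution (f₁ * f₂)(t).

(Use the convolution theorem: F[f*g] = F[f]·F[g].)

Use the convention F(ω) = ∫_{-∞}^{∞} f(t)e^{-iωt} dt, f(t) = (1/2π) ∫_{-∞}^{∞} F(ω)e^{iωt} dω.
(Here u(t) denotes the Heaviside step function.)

F[f₁*f₂](ω) = \frac{1}{\left(i \omega + 7\right) \left(i \omega + 19\right)^{2}}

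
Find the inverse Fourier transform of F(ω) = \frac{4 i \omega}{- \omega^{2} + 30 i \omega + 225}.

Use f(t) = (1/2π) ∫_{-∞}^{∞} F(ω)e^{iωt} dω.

f(t) = 4 \left(1 - 15 t\right) e^{- 15 t} u\left(t\right)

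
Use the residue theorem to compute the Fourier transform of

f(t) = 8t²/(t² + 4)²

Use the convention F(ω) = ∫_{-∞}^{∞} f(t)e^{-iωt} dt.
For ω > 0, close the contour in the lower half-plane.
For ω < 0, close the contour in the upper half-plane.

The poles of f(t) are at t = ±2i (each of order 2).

Let g(z) = f(z)e^{-iωz}; for large |z| the factor e^{-iωz} decays in the lower half-plane when ω > 0 and in the upper half-plane when ω < 0.

Case ω > 0 (lower half-plane, clockwise contour ⇒ F(ω) = -2πi·ΣRes):
  Res_{z = - 2 i} g(z) = i \left(1 - 2 \omega\right) e^{- 2 \omega} (pole of order 2)
  F(ω) = -2πi·ΣRes = 2 \pi \left(1 - 2 \omega\right) e^{- 2 \omega}

Case ω < 0 (upper half-plane, counterclockwise contour ⇒ F(ω) = +2πi·ΣRes):
  Res_{z = 2 i} g(z) = i \left(- 2 \omega - 1\right) e^{2 \omega} (pole of order 2)
  F(ω) = 2πi·ΣRes = 2 \pi \left(2 \omega + 1\right) e^{2 \omega}

Both cases combine into a single formula in |ω|:

F(ω) = 2 \pi \left(1 - 2 \left|{\omega}\right|\right) e^{- 2 \left|{\omega}\right|}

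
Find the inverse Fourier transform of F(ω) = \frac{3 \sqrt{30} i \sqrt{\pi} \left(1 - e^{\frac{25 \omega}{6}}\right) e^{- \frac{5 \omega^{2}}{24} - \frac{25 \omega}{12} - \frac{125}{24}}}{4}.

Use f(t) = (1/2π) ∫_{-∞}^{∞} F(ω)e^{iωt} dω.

f(t) = 9 e^{- \frac{6 t^{2}}{5}} \sin{\left(5 t \right)}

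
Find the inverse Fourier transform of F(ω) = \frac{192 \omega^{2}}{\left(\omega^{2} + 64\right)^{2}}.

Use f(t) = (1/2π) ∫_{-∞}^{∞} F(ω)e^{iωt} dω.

f(t) = 6 \left(1 - 8 \left|{t}\right|\right) e^{- 8 \left|{t}\right|}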